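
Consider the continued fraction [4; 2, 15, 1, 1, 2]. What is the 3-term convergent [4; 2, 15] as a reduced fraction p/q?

139/31

Start with 15.
2 + 1/(15/1) = 2 + 1/15 = 31/15
4 + 1/(31/15) = 4 + 15/31 = 139/31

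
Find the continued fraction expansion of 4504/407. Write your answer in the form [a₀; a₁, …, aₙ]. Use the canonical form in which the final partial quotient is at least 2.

[11; 15, 13, 2]

4504 = 11·407 + 27, so a_0 = 11
407 = 15·27 + 2, so a_1 = 15
27 = 13·2 + 1, so a_2 = 13
2 = 2·1 + 0, so a_3 = 2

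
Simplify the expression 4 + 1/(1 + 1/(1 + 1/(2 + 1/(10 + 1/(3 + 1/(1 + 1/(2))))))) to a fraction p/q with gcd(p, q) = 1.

Build up convergents one term at a time:
a_0 = 4: 4/1
a_1 = 1: 5/1
a_2 = 1: 9/2
a_3 = 2: 23/5
a_4 = 10: 239/52
a_5 = 3: 740/161
a_6 = 1: 979/213
a_7 = 2: 2698/587

2698/587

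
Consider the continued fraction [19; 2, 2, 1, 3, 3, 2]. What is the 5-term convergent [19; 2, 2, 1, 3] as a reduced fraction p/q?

505/26

a_0 = 19: 19/1
a_1 = 2: 39/2
a_2 = 2: 97/5
a_3 = 1: 136/7
a_4 = 3: 505/26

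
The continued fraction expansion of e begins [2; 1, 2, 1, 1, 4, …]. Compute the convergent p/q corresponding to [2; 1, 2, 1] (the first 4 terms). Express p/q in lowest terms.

11/4

a_0 = 2: 2/1
a_1 = 1: 3/1
a_2 = 2: 8/3
a_3 = 1: 11/4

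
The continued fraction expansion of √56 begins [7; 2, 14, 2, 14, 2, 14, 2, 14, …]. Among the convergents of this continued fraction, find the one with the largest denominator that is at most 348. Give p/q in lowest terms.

449/60

List convergents until the denominator exceeds the bound:
a_0 = 7: 7/1  (≤ bound)
a_1 = 2: 15/2  (≤ bound)
a_2 = 14: 217/29  (≤ bound)
a_3 = 2: 449/60  (≤ bound)
a_4 = 14: 6503/869  (> 348, stop)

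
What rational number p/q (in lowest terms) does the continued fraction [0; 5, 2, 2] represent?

5/27

Work from the innermost term outward:
Start with 2.
2 + 1/(2/1) = 2 + 1/2 = 5/2
5 + 1/(5/2) = 5 + 2/5 = 27/5
0 + 1/(27/5) = 0 + 5/27 = 5/27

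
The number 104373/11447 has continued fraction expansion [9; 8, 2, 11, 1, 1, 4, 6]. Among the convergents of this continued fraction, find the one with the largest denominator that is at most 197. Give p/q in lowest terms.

1778/195

List convergents until the denominator exceeds the bound:
a_0 = 9: 9/1  (≤ bound)
a_1 = 8: 73/8  (≤ bound)
a_2 = 2: 155/17  (≤ bound)
a_3 = 11: 1778/195  (≤ bound)
a_4 = 1: 1933/212  (> 197, stop)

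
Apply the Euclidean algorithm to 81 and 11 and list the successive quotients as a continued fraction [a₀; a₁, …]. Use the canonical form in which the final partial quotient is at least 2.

[7; 2, 1, 3]

Repeatedly divide and take the remainder:
81 = 7·11 + 4, so a_0 = 7
11 = 2·4 + 3, so a_1 = 2
4 = 1·3 + 1, so a_2 = 1
3 = 3·1 + 0, so a_3 = 3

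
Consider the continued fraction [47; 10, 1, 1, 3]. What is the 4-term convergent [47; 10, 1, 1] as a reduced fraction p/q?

a_0 = 47: 47/1
a_1 = 10: 471/10
a_2 = 1: 518/11
a_3 = 1: 989/21

989/21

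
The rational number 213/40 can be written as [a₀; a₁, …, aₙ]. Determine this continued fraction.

Repeatedly divide and take the remainder:
213 = 5·40 + 13, so a_0 = 5
40 = 3·13 + 1, so a_1 = 3
13 = 13·1 + 0, so a_2 = 13

[5; 3, 13]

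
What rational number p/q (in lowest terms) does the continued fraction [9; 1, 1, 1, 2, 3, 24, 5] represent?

Start with 5.
24 + 1/(5/1) = 24 + 1/5 = 121/5
3 + 1/(121/5) = 3 + 5/121 = 368/121
2 + 1/(368/121) = 2 + 121/368 = 857/368
1 + 1/(857/368) = 1 + 368/857 = 1225/857
1 + 1/(1225/857) = 1 + 857/1225 = 2082/1225
1 + 1/(2082/1225) = 1 + 1225/2082 = 3307/2082
9 + 1/(3307/2082) = 9 + 2082/3307 = 31845/3307

31845/3307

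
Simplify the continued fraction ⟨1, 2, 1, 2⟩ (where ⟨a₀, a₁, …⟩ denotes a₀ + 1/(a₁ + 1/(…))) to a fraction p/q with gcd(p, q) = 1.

11/8

Starting at the tail and folding back:
Start with 2.
1 + 1/(2/1) = 1 + 1/2 = 3/2
2 + 1/(3/2) = 2 + 2/3 = 8/3
1 + 1/(8/3) = 1 + 3/8 = 11/8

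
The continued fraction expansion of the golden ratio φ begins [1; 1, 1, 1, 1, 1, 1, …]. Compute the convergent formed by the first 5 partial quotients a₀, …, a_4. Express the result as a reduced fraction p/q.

8/5

a_0 = 1: 1/1
a_1 = 1: 2/1
a_2 = 1: 3/2
a_3 = 1: 5/3
a_4 = 1: 8/5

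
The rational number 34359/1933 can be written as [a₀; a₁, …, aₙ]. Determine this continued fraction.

[17; 1, 3, 2, 3, 1, 15, 3]

Apply division with remainder until the remainder is 0:
⌊34359/1933⌋ = 17, remainder 1498
⌊1933/1498⌋ = 1, remainder 435
⌊1498/435⌋ = 3, remainder 193
⌊435/193⌋ = 2, remainder 49
⌊193/49⌋ = 3, remainder 46
⌊49/46⌋ = 1, remainder 3
⌊46/3⌋ = 15, remainder 1
⌊3/1⌋ = 3, remainder 0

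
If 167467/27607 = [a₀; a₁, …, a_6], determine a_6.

167467 ÷ 27607 → quotient 6, remainder 1825
27607 ÷ 1825 → quotient 15, remainder 232
1825 ÷ 232 → quotient 7, remainder 201
232 ÷ 201 → quotient 1, remainder 31
201 ÷ 31 → quotient 6, remainder 15
31 ÷ 15 → quotient 2, remainder 1
15 ÷ 1 → quotient 15, remainder 0

15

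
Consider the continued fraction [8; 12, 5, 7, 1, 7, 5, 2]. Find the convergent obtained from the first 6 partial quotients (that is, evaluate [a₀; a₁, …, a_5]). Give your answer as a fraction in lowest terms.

a_0 = 8: 8/1
a_1 = 12: 97/12
a_2 = 5: 493/61
a_3 = 7: 3548/439
a_4 = 1: 4041/500
a_5 = 7: 31835/3939

31835/3939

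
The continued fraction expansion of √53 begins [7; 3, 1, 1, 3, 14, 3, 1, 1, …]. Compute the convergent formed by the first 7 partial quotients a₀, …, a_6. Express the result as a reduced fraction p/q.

7979/1096

Compute successive convergents:
a_0 = 7: 7/1
a_1 = 3: 22/3
a_2 = 1: 29/4
a_3 = 1: 51/7
a_4 = 3: 182/25
a_5 = 14: 2599/357
a_6 = 3: 7979/1096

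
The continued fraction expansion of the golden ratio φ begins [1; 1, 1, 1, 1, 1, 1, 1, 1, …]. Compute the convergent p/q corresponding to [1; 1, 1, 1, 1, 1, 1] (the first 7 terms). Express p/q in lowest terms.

Collapse the nested fraction from the inside out:
Start with 1.
1 + 1/(1/1) = 1 + 1/1 = 2/1
1 + 1/(2/1) = 1 + 1/2 = 3/2
1 + 1/(3/2) = 1 + 2/3 = 5/3
1 + 1/(5/3) = 1 + 3/5 = 8/5
1 + 1/(8/5) = 1 + 5/8 = 13/8
1 + 1/(13/8) = 1 + 8/13 = 21/13

21/13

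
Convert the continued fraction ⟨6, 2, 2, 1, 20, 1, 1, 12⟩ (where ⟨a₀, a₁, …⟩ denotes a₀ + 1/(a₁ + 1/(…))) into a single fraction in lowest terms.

23885/3716

a_0 = 6: 6/1
a_1 = 2: 13/2
a_2 = 2: 32/5
a_3 = 1: 45/7
a_4 = 20: 932/145
a_5 = 1: 977/152
a_6 = 1: 1909/297
a_7 = 12: 23885/3716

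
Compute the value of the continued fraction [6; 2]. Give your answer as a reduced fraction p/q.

13/2

Start with 2.
6 + 1/(2/1) = 6 + 1/2 = 13/2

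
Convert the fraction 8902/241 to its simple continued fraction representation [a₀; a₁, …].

[36; 1, 15, 15]

Repeatedly divide and take the remainder:
⌊8902/241⌋ = 36, remainder 226
⌊241/226⌋ = 1, remainder 15
⌊226/15⌋ = 15, remainder 1
⌊15/1⌋ = 15, remainder 0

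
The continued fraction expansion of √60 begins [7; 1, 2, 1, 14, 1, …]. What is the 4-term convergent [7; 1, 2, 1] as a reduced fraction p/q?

a_0 = 7: 7/1
a_1 = 1: 8/1
a_2 = 2: 23/3
a_3 = 1: 31/4

31/4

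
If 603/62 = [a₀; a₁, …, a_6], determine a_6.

5

603 ÷ 62 → quotient 9, remainder 45
62 ÷ 45 → quotient 1, remainder 17
45 ÷ 17 → quotient 2, remainder 11
17 ÷ 11 → quotient 1, remainder 6
11 ÷ 6 → quotient 1, remainder 5
6 ÷ 5 → quotient 1, remainder 1
5 ÷ 1 → quotient 5, remainder 0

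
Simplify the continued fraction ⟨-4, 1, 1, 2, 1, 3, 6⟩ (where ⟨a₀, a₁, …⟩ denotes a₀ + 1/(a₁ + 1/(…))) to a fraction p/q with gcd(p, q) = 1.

Start with 6.
3 + 1/(6/1) = 3 + 1/6 = 19/6
1 + 1/(19/6) = 1 + 6/19 = 25/19
2 + 1/(25/19) = 2 + 19/25 = 69/25
1 + 1/(69/25) = 1 + 25/69 = 94/69
1 + 1/(94/69) = 1 + 69/94 = 163/94
-4 + 1/(163/94) = -4 + 94/163 = -558/163

-558/163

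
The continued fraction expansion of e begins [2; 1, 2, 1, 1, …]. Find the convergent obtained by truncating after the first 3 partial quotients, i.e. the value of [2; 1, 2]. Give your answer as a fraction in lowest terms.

Starting at the tail and folding back:
Start with 2.
1 + 1/(2/1) = 1 + 1/2 = 3/2
2 + 1/(3/2) = 2 + 2/3 = 8/3

8/3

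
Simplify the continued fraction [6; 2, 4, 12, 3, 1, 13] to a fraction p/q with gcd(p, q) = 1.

39807/6176

a_0 = 6: 6/1
a_1 = 2: 13/2
a_2 = 4: 58/9
a_3 = 12: 709/110
a_4 = 3: 2185/339
a_5 = 1: 2894/449
a_6 = 13: 39807/6176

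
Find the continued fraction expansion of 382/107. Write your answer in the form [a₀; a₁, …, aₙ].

382 ÷ 107 → quotient 3, remainder 61
107 ÷ 61 → quotient 1, remainder 46
61 ÷ 46 → quotient 1, remainder 15
46 ÷ 15 → quotient 3, remainder 1
15 ÷ 1 → quotient 15, remainder 0

[3; 1, 1, 3, 15]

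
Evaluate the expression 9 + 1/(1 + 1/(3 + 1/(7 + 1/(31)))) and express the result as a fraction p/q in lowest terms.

Work from the innermost term outward:
Start with 31.
7 + 1/(31/1) = 7 + 1/31 = 218/31
3 + 1/(218/31) = 3 + 31/218 = 685/218
1 + 1/(685/218) = 1 + 218/685 = 903/685
9 + 1/(903/685) = 9 + 685/903 = 8812/903

8812/903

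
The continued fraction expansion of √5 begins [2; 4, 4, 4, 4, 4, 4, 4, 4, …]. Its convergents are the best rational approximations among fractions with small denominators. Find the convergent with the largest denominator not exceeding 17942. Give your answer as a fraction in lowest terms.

12238/5473

a_0 = 2: 2/1  (≤ bound)
a_1 = 4: 9/4  (≤ bound)
a_2 = 4: 38/17  (≤ bound)
a_3 = 4: 161/72  (≤ bound)
a_4 = 4: 682/305  (≤ bound)
a_5 = 4: 2889/1292  (≤ bound)
a_6 = 4: 12238/5473  (≤ bound)
a_7 = 4: 51841/23184  (> 17942, stop)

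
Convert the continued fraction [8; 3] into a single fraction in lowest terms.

Starting at the tail and folding back:
Start with 3.
8 + 1/(3/1) = 8 + 1/3 = 25/3

25/3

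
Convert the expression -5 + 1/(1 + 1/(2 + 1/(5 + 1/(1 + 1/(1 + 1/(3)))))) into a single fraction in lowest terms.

-535/124

Start with 3.
1 + 1/(3/1) = 1 + 1/3 = 4/3
1 + 1/(4/3) = 1 + 3/4 = 7/4
5 + 1/(7/4) = 5 + 4/7 = 39/7
2 + 1/(39/7) = 2 + 7/39 = 85/39
1 + 1/(85/39) = 1 + 39/85 = 124/85
-5 + 1/(124/85) = -5 + 85/124 = -535/124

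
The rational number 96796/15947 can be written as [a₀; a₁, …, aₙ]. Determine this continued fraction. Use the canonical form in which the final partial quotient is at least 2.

⌊96796/15947⌋ = 6, remainder 1114
⌊15947/1114⌋ = 14, remainder 351
⌊1114/351⌋ = 3, remainder 61
⌊351/61⌋ = 5, remainder 46
⌊61/46⌋ = 1, remainder 15
⌊46/15⌋ = 3, remainder 1
⌊15/1⌋ = 15, remainder 0

[6; 14, 3, 5, 1, 3, 15]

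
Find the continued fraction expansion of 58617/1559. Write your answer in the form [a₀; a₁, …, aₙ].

[37; 1, 1, 2, 44, 7]

Repeatedly divide and take the remainder:
⌊58617/1559⌋ = 37, remainder 934
⌊1559/934⌋ = 1, remainder 625
⌊934/625⌋ = 1, remainder 309
⌊625/309⌋ = 2, remainder 7
⌊309/7⌋ = 44, remainder 1
⌊7/1⌋ = 7, remainder 0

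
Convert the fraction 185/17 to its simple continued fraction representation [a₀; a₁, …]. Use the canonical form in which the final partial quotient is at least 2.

[10; 1, 7, 2]

185 = 10·17 + 15, so a_0 = 10
17 = 1·15 + 2, so a_1 = 1
15 = 7·2 + 1, so a_2 = 7
2 = 2·1 + 0, so a_3 = 2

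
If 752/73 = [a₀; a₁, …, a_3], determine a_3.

7

Run the Euclidean algorithm, recording each quotient:
⌊752/73⌋ = 10, remainder 22
⌊73/22⌋ = 3, remainder 7
⌊22/7⌋ = 3, remainder 1
⌊7/1⌋ = 7, remainder 0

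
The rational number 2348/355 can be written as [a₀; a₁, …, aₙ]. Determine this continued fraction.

Run the Euclidean algorithm, recording each quotient:
2348 ÷ 355 → quotient 6, remainder 218
355 ÷ 218 → quotient 1, remainder 137
218 ÷ 137 → quotient 1, remainder 81
137 ÷ 81 → quotient 1, remainder 56
81 ÷ 56 → quotient 1, remainder 25
56 ÷ 25 → quotient 2, remainder 6
25 ÷ 6 → quotient 4, remainder 1
6 ÷ 1 → quotient 6, remainder 0

[6; 1, 1, 1, 1, 2, 4, 6]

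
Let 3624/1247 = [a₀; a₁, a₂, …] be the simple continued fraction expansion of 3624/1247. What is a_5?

1

3624 ÷ 1247 → quotient 2, remainder 1130
1247 ÷ 1130 → quotient 1, remainder 117
1130 ÷ 117 → quotient 9, remainder 77
117 ÷ 77 → quotient 1, remainder 40
77 ÷ 40 → quotient 1, remainder 37
40 ÷ 37 → quotient 1, remainder 3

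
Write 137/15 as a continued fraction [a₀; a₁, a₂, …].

137 = 9·15 + 2, so a_0 = 9
15 = 7·2 + 1, so a_1 = 7
2 = 2·1 + 0, so a_2 = 2

[9; 7, 2]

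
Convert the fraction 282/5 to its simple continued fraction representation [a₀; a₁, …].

[56; 2, 2]

⌊282/5⌋ = 56, remainder 2
⌊5/2⌋ = 2, remainder 1
⌊2/1⌋ = 2, remainder 0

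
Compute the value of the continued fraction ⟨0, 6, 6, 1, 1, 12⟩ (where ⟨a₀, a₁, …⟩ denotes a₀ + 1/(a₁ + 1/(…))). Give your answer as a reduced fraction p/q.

163/1003

a_0 = 0: 0/1
a_1 = 6: 1/6
a_2 = 6: 6/37
a_3 = 1: 7/43
a_4 = 1: 13/80
a_5 = 12: 163/1003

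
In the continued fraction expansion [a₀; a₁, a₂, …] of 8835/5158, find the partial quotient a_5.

51

⌊8835/5158⌋ = 1, remainder 3677
⌊5158/3677⌋ = 1, remainder 1481
⌊3677/1481⌋ = 2, remainder 715
⌊1481/715⌋ = 2, remainder 51
⌊715/51⌋ = 14, remainder 1
⌊51/1⌋ = 51, remainder 0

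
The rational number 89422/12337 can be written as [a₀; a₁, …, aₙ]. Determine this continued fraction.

89422 ÷ 12337 → quotient 7, remainder 3063
12337 ÷ 3063 → quotient 4, remainder 85
3063 ÷ 85 → quotient 36, remainder 3
85 ÷ 3 → quotient 28, remainder 1
3 ÷ 1 → quotient 3, remainder 0

[7; 4, 36, 28, 3]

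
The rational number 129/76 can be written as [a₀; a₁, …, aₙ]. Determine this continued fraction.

Apply division with remainder until the remainder is 0:
129 ÷ 76 → quotient 1, remainder 53
76 ÷ 53 → quotient 1, remainder 23
53 ÷ 23 → quotient 2, remainder 7
23 ÷ 7 → quotient 3, remainder 2
7 ÷ 2 → quotient 3, remainder 1
2 ÷ 1 → quotient 2, remainder 0

[1; 1, 2, 3, 3, 2]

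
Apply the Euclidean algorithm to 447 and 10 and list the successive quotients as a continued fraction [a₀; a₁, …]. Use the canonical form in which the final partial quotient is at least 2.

[44; 1, 2, 3]

Run the Euclidean algorithm, recording each quotient:
⌊447/10⌋ = 44, remainder 7
⌊10/7⌋ = 1, remainder 3
⌊7/3⌋ = 2, remainder 1
⌊3/1⌋ = 3, remainder 0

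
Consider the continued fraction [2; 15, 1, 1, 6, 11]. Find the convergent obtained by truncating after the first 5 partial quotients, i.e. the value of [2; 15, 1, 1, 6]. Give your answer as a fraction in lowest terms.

417/202

Collapse the nested fraction from the inside out:
Start with 6.
1 + 1/(6/1) = 1 + 1/6 = 7/6
1 + 1/(7/6) = 1 + 6/7 = 13/7
15 + 1/(13/7) = 15 + 7/13 = 202/13
2 + 1/(202/13) = 2 + 13/202 = 417/202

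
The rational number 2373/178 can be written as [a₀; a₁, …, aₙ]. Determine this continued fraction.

[13; 3, 59]

Repeatedly divide and take the remainder:
⌊2373/178⌋ = 13, remainder 59
⌊178/59⌋ = 3, remainder 1
⌊59/1⌋ = 59, remainder 0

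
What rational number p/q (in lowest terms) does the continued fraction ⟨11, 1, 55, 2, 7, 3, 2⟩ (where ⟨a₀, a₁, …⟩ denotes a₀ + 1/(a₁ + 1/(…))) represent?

a_0 = 11: 11/1
a_1 = 1: 12/1
a_2 = 55: 671/56
a_3 = 2: 1354/113
a_4 = 7: 10149/847
a_5 = 3: 31801/2654
a_6 = 2: 73751/6155

73751/6155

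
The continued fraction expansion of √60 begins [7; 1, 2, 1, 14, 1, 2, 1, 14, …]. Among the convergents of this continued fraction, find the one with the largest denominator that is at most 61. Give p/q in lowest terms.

List convergents until the denominator exceeds the bound:
a_0 = 7: 7/1  (≤ bound)
a_1 = 1: 8/1  (≤ bound)
a_2 = 2: 23/3  (≤ bound)
a_3 = 1: 31/4  (≤ bound)
a_4 = 14: 457/59  (≤ bound)
a_5 = 1: 488/63  (> 61, stop)

457/59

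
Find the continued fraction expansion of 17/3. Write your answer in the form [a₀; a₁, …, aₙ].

17 ÷ 3 → quotient 5, remainder 2
3 ÷ 2 → quotient 1, remainder 1
2 ÷ 1 → quotient 2, remainder 0

[5; 1, 2]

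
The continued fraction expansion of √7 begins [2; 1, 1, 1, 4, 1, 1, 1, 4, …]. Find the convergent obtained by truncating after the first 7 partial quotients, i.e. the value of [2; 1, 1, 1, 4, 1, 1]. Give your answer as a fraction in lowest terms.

Start with 1.
1 + 1/(1/1) = 1 + 1/1 = 2/1
4 + 1/(2/1) = 4 + 1/2 = 9/2
1 + 1/(9/2) = 1 + 2/9 = 11/9
1 + 1/(11/9) = 1 + 9/11 = 20/11
1 + 1/(20/11) = 1 + 11/20 = 31/20
2 + 1/(31/20) = 2 + 20/31 = 82/31

82/31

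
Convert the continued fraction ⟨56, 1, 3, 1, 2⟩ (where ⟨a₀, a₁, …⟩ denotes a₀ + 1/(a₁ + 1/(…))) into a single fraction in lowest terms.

795/14

Start with 2.
1 + 1/(2/1) = 1 + 1/2 = 3/2
3 + 1/(3/2) = 3 + 2/3 = 11/3
1 + 1/(11/3) = 1 + 3/11 = 14/11
56 + 1/(14/11) = 56 + 11/14 = 795/14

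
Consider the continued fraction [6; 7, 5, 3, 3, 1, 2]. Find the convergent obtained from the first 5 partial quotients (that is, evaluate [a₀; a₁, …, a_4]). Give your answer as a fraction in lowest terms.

2339/381

Start with 3.
3 + 1/(3/1) = 3 + 1/3 = 10/3
5 + 1/(10/3) = 5 + 3/10 = 53/10
7 + 1/(53/10) = 7 + 10/53 = 381/53
6 + 1/(381/53) = 6 + 53/381 = 2339/381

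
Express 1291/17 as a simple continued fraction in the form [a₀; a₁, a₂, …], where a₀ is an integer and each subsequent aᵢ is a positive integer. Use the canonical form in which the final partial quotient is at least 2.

[75; 1, 16]

1291 = 75·17 + 16, so a_0 = 75
17 = 1·16 + 1, so a_1 = 1
16 = 16·1 + 0, so a_2 = 16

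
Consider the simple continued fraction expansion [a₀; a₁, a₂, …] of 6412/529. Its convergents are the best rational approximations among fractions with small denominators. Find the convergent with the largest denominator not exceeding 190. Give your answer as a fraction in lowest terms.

List convergents until the denominator exceeds the bound:
a_0 = 12: 12/1  (≤ bound)
a_1 = 8: 97/8  (≤ bound)
a_2 = 3: 303/25  (≤ bound)
a_3 = 1: 400/33  (≤ bound)
a_4 = 3: 1503/124  (≤ bound)
a_5 = 4: 6412/529  (> 190, stop)

1503/124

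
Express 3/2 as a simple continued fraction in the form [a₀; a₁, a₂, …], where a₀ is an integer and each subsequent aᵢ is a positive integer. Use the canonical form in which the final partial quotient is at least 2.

[1; 2]

3 = 1·2 + 1, so a_0 = 1
2 = 2·1 + 0, so a_1 = 2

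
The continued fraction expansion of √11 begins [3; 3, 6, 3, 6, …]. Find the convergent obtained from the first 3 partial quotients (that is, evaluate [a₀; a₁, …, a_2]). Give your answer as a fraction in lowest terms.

Work from the innermost term outward:
Start with 6.
3 + 1/(6/1) = 3 + 1/6 = 19/6
3 + 1/(19/6) = 3 + 6/19 = 63/19

63/19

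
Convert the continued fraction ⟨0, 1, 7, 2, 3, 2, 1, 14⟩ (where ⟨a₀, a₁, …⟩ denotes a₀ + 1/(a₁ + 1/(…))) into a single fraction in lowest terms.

a_0 = 0: 0/1
a_1 = 1: 1/1
a_2 = 7: 7/8
a_3 = 2: 15/17
a_4 = 3: 52/59
a_5 = 2: 119/135
a_6 = 1: 171/194
a_7 = 14: 2513/2851

2513/2851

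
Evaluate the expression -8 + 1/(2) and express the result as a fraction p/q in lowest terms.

Compute successive convergents:
a_0 = -8: -8/1
a_1 = 2: -15/2

-15/2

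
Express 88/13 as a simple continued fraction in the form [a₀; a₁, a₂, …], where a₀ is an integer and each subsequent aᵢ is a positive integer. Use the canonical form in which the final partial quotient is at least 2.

[6; 1, 3, 3]

Run the Euclidean algorithm, recording each quotient:
88 ÷ 13 → quotient 6, remainder 10
13 ÷ 10 → quotient 1, remainder 3
10 ÷ 3 → quotient 3, remainder 1
3 ÷ 1 → quotient 3, remainder 0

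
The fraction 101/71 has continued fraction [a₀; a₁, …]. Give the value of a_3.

⌊101/71⌋ = 1, remainder 30
⌊71/30⌋ = 2, remainder 11
⌊30/11⌋ = 2, remainder 8
⌊11/8⌋ = 1, remainder 3

1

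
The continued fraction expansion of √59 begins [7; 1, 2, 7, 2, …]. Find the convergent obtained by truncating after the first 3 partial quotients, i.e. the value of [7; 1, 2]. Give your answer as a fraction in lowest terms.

Compute successive convergents:
a_0 = 7: 7/1
a_1 = 1: 8/1
a_2 = 2: 23/3

23/3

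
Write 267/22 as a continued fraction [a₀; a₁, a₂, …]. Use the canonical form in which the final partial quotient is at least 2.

267 = 12·22 + 3, so a_0 = 12
22 = 7·3 + 1, so a_1 = 7
3 = 3·1 + 0, so a_2 = 3

[12; 7, 3]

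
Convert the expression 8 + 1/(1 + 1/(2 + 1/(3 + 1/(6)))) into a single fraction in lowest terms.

548/63

Start with 6.
3 + 1/(6/1) = 3 + 1/6 = 19/6
2 + 1/(19/6) = 2 + 6/19 = 44/19
1 + 1/(44/19) = 1 + 19/44 = 63/44
8 + 1/(63/44) = 8 + 44/63 = 548/63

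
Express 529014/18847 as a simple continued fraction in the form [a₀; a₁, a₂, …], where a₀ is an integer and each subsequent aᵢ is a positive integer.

[28; 14, 1, 1, 11, 1, 51]

529014 ÷ 18847 → quotient 28, remainder 1298
18847 ÷ 1298 → quotient 14, remainder 675
1298 ÷ 675 → quotient 1, remainder 623
675 ÷ 623 → quotient 1, remainder 52
623 ÷ 52 → quotient 11, remainder 51
52 ÷ 51 → quotient 1, remainder 1
51 ÷ 1 → quotient 51, remainder 0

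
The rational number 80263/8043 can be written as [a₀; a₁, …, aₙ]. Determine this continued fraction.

[9; 1, 47, 6, 5, 2, 2]

80263 = 9·8043 + 7876, so a_0 = 9
8043 = 1·7876 + 167, so a_1 = 1
7876 = 47·167 + 27, so a_2 = 47
167 = 6·27 + 5, so a_3 = 6
27 = 5·5 + 2, so a_4 = 5
5 = 2·2 + 1, so a_5 = 2
2 = 2·1 + 0, so a_6 = 2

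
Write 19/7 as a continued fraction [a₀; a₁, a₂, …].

19 ÷ 7 → quotient 2, remainder 5
7 ÷ 5 → quotient 1, remainder 2
5 ÷ 2 → quotient 2, remainder 1
2 ÷ 1 → quotient 2, remainder 0

[2; 1, 2, 2]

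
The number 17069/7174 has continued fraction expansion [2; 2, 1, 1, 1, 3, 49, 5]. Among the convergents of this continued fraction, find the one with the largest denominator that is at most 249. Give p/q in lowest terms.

69/29

a_0 = 2: 2/1  (≤ bound)
a_1 = 2: 5/2  (≤ bound)
a_2 = 1: 7/3  (≤ bound)
a_3 = 1: 12/5  (≤ bound)
a_4 = 1: 19/8  (≤ bound)
a_5 = 3: 69/29  (≤ bound)
a_6 = 49: 3400/1429  (> 249, stop)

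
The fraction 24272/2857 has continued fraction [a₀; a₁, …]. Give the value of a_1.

2

⌊24272/2857⌋ = 8, remainder 1416
⌊2857/1416⌋ = 2, remainder 25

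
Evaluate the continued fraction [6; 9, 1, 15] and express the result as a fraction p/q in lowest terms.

Collapse the nested fraction from the inside out:
Start with 15.
1 + 1/(15/1) = 1 + 1/15 = 16/15
9 + 1/(16/15) = 9 + 15/16 = 159/16
6 + 1/(159/16) = 6 + 16/159 = 970/159

970/159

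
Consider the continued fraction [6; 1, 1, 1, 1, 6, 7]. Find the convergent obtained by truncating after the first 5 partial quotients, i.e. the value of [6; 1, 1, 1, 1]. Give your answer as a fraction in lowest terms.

33/5

Start with 1.
1 + 1/(1/1) = 1 + 1/1 = 2/1
1 + 1/(2/1) = 1 + 1/2 = 3/2
1 + 1/(3/2) = 1 + 2/3 = 5/3
6 + 1/(5/3) = 6 + 3/5 = 33/5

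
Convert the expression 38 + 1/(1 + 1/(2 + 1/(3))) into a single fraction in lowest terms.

387/10

a_0 = 38: 38/1
a_1 = 1: 39/1
a_2 = 2: 116/3
a_3 = 3: 387/10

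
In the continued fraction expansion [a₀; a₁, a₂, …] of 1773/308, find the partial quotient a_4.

Repeatedly divide and take the remainder:
⌊1773/308⌋ = 5, remainder 233
⌊308/233⌋ = 1, remainder 75
⌊233/75⌋ = 3, remainder 8
⌊75/8⌋ = 9, remainder 3
⌊8/3⌋ = 2, remainder 2

2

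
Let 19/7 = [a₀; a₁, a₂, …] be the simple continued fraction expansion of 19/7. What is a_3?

Apply division with remainder until the remainder is 0:
19 ÷ 7 → quotient 2, remainder 5
7 ÷ 5 → quotient 1, remainder 2
5 ÷ 2 → quotient 2, remainder 1
2 ÷ 1 → quotient 2, remainder 0

2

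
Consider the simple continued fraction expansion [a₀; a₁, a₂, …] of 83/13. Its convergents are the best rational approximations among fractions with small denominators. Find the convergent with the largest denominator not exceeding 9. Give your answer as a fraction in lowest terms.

a_0 = 6: 6/1  (≤ bound)
a_1 = 2: 13/2  (≤ bound)
a_2 = 1: 19/3  (≤ bound)
a_3 = 1: 32/5  (≤ bound)
a_4 = 2: 83/13  (> 9, stop)

32/5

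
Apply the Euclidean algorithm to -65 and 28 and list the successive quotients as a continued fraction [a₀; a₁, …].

-65 ÷ 28 → quotient -3, remainder 19
28 ÷ 19 → quotient 1, remainder 9
19 ÷ 9 → quotient 2, remainder 1
9 ÷ 1 → quotient 9, remainder 0

[-3; 1, 2, 9]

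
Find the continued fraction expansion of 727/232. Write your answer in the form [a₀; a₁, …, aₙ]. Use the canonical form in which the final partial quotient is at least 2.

727 ÷ 232 → quotient 3, remainder 31
232 ÷ 31 → quotient 7, remainder 15
31 ÷ 15 → quotient 2, remainder 1
15 ÷ 1 → quotient 15, remainder 0

[3; 7, 2, 15]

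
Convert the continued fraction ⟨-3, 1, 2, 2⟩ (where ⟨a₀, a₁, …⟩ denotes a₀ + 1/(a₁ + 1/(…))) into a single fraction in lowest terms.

Build up convergents one term at a time:
a_0 = -3: -3/1
a_1 = 1: -2/1
a_2 = 2: -7/3
a_3 = 2: -16/7

-16/7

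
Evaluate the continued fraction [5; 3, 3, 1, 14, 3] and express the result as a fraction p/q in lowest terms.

3126/589

Work from the innermost term outward:
Start with 3.
14 + 1/(3/1) = 14 + 1/3 = 43/3
1 + 1/(43/3) = 1 + 3/43 = 46/43
3 + 1/(46/43) = 3 + 43/46 = 181/46
3 + 1/(181/46) = 3 + 46/181 = 589/181
5 + 1/(589/181) = 5 + 181/589 = 3126/589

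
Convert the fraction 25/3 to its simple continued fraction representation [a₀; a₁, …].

Repeatedly divide and take the remainder:
25 = 8·3 + 1, so a_0 = 8
3 = 3·1 + 0, so a_1 = 3

[8; 3]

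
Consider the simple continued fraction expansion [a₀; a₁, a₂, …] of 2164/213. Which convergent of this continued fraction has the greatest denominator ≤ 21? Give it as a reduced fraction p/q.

a_0 = 10: 10/1  (≤ bound)
a_1 = 6: 61/6  (≤ bound)
a_2 = 3: 193/19  (≤ bound)
a_3 = 1: 254/25  (> 21, stop)

193/19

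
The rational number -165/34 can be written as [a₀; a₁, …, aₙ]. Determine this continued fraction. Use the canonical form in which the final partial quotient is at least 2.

-165 ÷ 34 → quotient -5, remainder 5
34 ÷ 5 → quotient 6, remainder 4
5 ÷ 4 → quotient 1, remainder 1
4 ÷ 1 → quotient 4, remainder 0

[-5; 6, 1, 4]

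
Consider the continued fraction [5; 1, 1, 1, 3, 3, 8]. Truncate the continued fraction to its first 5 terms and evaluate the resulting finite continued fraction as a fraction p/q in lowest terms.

Start with 3.
1 + 1/(3/1) = 1 + 1/3 = 4/3
1 + 1/(4/3) = 1 + 3/4 = 7/4
1 + 1/(7/4) = 1 + 4/7 = 11/7
5 + 1/(11/7) = 5 + 7/11 = 62/11

62/11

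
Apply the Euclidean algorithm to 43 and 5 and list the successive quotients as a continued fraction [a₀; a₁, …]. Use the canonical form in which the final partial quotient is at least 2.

[8; 1, 1, 2]

Apply division with remainder until the remainder is 0:
43 = 8·5 + 3, so a_0 = 8
5 = 1·3 + 2, so a_1 = 1
3 = 1·2 + 1, so a_2 = 1
2 = 2·1 + 0, so a_3 = 2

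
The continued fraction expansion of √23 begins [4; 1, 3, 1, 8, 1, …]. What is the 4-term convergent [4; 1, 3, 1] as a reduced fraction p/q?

Starting at the tail and folding back:
Start with 1.
3 + 1/(1/1) = 3 + 1/1 = 4/1
1 + 1/(4/1) = 1 + 1/4 = 5/4
4 + 1/(5/4) = 4 + 4/5 = 24/5

24/5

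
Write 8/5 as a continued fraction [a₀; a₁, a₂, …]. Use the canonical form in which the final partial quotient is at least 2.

⌊8/5⌋ = 1, remainder 3
⌊5/3⌋ = 1, remainder 2
⌊3/2⌋ = 1, remainder 1
⌊2/1⌋ = 2, remainder 0

[1; 1, 1, 2]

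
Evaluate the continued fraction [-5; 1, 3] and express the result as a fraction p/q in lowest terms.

-17/4

a_0 = -5: -5/1
a_1 = 1: -4/1
a_2 = 3: -17/4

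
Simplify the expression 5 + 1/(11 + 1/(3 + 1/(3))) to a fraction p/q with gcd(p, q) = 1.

Start with 3.
3 + 1/(3/1) = 3 + 1/3 = 10/3
11 + 1/(10/3) = 11 + 3/10 = 113/10
5 + 1/(113/10) = 5 + 10/113 = 575/113

575/113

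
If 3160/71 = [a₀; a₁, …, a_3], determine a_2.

3160 ÷ 71 → quotient 44, remainder 36
71 ÷ 36 → quotient 1, remainder 35
36 ÷ 35 → quotient 1, remainder 1

1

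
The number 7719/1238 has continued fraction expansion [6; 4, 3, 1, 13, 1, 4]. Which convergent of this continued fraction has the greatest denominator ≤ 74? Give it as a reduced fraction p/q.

106/17

a_0 = 6: 6/1  (≤ bound)
a_1 = 4: 25/4  (≤ bound)
a_2 = 3: 81/13  (≤ bound)
a_3 = 1: 106/17  (≤ bound)
a_4 = 13: 1459/234  (> 74, stop)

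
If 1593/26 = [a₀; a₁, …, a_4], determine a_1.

Apply division with remainder until the remainder is 0:
1593 = 61·26 + 7, so a_0 = 61
26 = 3·7 + 5, so a_1 = 3

3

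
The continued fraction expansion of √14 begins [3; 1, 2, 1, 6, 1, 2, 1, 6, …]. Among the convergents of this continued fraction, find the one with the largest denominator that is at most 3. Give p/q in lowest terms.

List convergents until the denominator exceeds the bound:
a_0 = 3: 3/1  (≤ bound)
a_1 = 1: 4/1  (≤ bound)
a_2 = 2: 11/3  (≤ bound)
a_3 = 1: 15/4  (> 3, stop)

11/3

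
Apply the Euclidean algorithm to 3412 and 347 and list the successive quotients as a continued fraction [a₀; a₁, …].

3412 = 9·347 + 289, so a_0 = 9
347 = 1·289 + 58, so a_1 = 1
289 = 4·58 + 57, so a_2 = 4
58 = 1·57 + 1, so a_3 = 1
57 = 57·1 + 0, so a_4 = 57

[9; 1, 4, 1, 57]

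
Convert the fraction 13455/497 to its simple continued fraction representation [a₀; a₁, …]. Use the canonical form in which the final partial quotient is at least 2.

[27; 13, 1, 4, 7]

13455 ÷ 497 → quotient 27, remainder 36
497 ÷ 36 → quotient 13, remainder 29
36 ÷ 29 → quotient 1, remainder 7
29 ÷ 7 → quotient 4, remainder 1
7 ÷ 1 → quotient 7, remainder 0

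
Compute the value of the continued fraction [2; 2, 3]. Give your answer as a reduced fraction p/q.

17/7

Start with 3.
2 + 1/(3/1) = 2 + 1/3 = 7/3
2 + 1/(7/3) = 2 + 3/7 = 17/7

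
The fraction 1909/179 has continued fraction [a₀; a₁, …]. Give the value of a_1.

1

⌊1909/179⌋ = 10, remainder 119
⌊179/119⌋ = 1, remainder 60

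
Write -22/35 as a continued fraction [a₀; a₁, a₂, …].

Run the Euclidean algorithm, recording each quotient:
⌊-22/35⌋ = -1, remainder 13
⌊35/13⌋ = 2, remainder 9
⌊13/9⌋ = 1, remainder 4
⌊9/4⌋ = 2, remainder 1
⌊4/1⌋ = 4, remainder 0

[-1; 2, 1, 2, 4]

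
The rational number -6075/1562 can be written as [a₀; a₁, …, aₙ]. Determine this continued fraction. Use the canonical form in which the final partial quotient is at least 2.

[-4; 9, 34, 1, 1, 2]

⌊-6075/1562⌋ = -4, remainder 173
⌊1562/173⌋ = 9, remainder 5
⌊173/5⌋ = 34, remainder 3
⌊5/3⌋ = 1, remainder 2
⌊3/2⌋ = 1, remainder 1
⌊2/1⌋ = 2, remainder 0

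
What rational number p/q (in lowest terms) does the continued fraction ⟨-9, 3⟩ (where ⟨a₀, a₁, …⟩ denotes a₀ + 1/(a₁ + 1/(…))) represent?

a_0 = -9: -9/1
a_1 = 3: -26/3

-26/3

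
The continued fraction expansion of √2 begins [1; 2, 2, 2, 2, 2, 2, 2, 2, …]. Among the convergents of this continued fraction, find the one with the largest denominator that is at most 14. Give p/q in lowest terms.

a_0 = 1: 1/1  (≤ bound)
a_1 = 2: 3/2  (≤ bound)
a_2 = 2: 7/5  (≤ bound)
a_3 = 2: 17/12  (≤ bound)
a_4 = 2: 41/29  (> 14, stop)

17/12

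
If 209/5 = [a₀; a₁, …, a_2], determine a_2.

209 = 41·5 + 4, so a_0 = 41
5 = 1·4 + 1, so a_1 = 1
4 = 4·1 + 0, so a_2 = 4

4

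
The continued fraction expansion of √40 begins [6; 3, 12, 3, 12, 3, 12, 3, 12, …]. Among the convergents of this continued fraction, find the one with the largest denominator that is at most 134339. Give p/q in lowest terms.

List convergents until the denominator exceeds the bound:
a_0 = 6: 6/1  (≤ bound)
a_1 = 3: 19/3  (≤ bound)
a_2 = 12: 234/37  (≤ bound)
a_3 = 3: 721/114  (≤ bound)
a_4 = 12: 8886/1405  (≤ bound)
a_5 = 3: 27379/4329  (≤ bound)
a_6 = 12: 337434/53353  (≤ bound)
a_7 = 3: 1039681/164388  (> 134339, stop)

337434/53353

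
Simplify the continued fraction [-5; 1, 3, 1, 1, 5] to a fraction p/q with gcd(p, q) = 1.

-211/50

Build up convergents one term at a time:
a_0 = -5: -5/1
a_1 = 1: -4/1
a_2 = 3: -17/4
a_3 = 1: -21/5
a_4 = 1: -38/9
a_5 = 5: -211/50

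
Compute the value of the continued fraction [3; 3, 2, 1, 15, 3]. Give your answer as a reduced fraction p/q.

Start with 3.
15 + 1/(3/1) = 15 + 1/3 = 46/3
1 + 1/(46/3) = 1 + 3/46 = 49/46
2 + 1/(49/46) = 2 + 46/49 = 144/49
3 + 1/(144/49) = 3 + 49/144 = 481/144
3 + 1/(481/144) = 3 + 144/481 = 1587/481

1587/481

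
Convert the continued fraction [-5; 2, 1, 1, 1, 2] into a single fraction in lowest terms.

Work from the innermost term outward:
Start with 2.
1 + 1/(2/1) = 1 + 1/2 = 3/2
1 + 1/(3/2) = 1 + 2/3 = 5/3
1 + 1/(5/3) = 1 + 3/5 = 8/5
2 + 1/(8/5) = 2 + 5/8 = 21/8
-5 + 1/(21/8) = -5 + 8/21 = -97/21

-97/21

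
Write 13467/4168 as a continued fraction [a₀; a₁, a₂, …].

[3; 4, 3, 21, 15]

Run the Euclidean algorithm, recording each quotient:
13467 = 3·4168 + 963, so a_0 = 3
4168 = 4·963 + 316, so a_1 = 4
963 = 3·316 + 15, so a_2 = 3
316 = 21·15 + 1, so a_3 = 21
15 = 15·1 + 0, so a_4 = 15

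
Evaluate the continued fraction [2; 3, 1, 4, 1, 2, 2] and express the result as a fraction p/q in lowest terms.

346/153

Work from the innermost term outward:
Start with 2.
2 + 1/(2/1) = 2 + 1/2 = 5/2
1 + 1/(5/2) = 1 + 2/5 = 7/5
4 + 1/(7/5) = 4 + 5/7 = 33/7
1 + 1/(33/7) = 1 + 7/33 = 40/33
3 + 1/(40/33) = 3 + 33/40 = 153/40
2 + 1/(153/40) = 2 + 40/153 = 346/153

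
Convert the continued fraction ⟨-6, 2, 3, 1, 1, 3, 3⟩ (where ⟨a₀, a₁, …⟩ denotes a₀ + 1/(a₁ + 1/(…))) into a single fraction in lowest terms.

-1040/187

Start with 3.
3 + 1/(3/1) = 3 + 1/3 = 10/3
1 + 1/(10/3) = 1 + 3/10 = 13/10
1 + 1/(13/10) = 1 + 10/13 = 23/13
3 + 1/(23/13) = 3 + 13/23 = 82/23
2 + 1/(82/23) = 2 + 23/82 = 187/82
-6 + 1/(187/82) = -6 + 82/187 = -1040/187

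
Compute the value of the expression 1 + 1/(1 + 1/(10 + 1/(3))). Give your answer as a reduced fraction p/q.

65/34

Work from the innermost term outward:
Start with 3.
10 + 1/(3/1) = 10 + 1/3 = 31/3
1 + 1/(31/3) = 1 + 3/31 = 34/31
1 + 1/(34/31) = 1 + 31/34 = 65/34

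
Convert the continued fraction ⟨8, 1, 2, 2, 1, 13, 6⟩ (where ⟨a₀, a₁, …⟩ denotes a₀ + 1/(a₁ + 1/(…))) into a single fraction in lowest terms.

7239/832

a_0 = 8: 8/1
a_1 = 1: 9/1
a_2 = 2: 26/3
a_3 = 2: 61/7
a_4 = 1: 87/10
a_5 = 13: 1192/137
a_6 = 6: 7239/832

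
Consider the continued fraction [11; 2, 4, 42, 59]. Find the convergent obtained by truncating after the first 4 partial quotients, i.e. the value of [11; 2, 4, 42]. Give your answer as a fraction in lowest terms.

4349/380

Start with 42.
4 + 1/(42/1) = 4 + 1/42 = 169/42
2 + 1/(169/42) = 2 + 42/169 = 380/169
11 + 1/(380/169) = 11 + 169/380 = 4349/380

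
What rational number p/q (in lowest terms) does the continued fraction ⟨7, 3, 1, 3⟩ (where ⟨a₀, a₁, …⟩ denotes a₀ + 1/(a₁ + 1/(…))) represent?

Compute successive convergents:
a_0 = 7: 7/1
a_1 = 3: 22/3
a_2 = 1: 29/4
a_3 = 3: 109/15

109/15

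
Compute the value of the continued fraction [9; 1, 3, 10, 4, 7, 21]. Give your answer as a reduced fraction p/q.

Use the convergent recurrence hₖ = aₖ·hₖ₋₁ + hₖ₋₂ (and likewise for the denominators kₖ):
a_0 = 9: 9/1
a_1 = 1: 10/1
a_2 = 3: 39/4
a_3 = 10: 400/41
a_4 = 4: 1639/168
a_5 = 7: 11873/1217
a_6 = 21: 250972/25725

250972/25725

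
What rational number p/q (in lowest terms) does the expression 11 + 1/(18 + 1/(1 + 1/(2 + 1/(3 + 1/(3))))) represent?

6820/617

Build up convergents one term at a time:
a_0 = 11: 11/1
a_1 = 18: 199/18
a_2 = 1: 210/19
a_3 = 2: 619/56
a_4 = 3: 2067/187
a_5 = 3: 6820/617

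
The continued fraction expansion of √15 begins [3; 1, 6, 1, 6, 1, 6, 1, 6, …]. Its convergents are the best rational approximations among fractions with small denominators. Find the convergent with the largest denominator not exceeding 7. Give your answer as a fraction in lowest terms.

27/7

List convergents until the denominator exceeds the bound:
a_0 = 3: 3/1  (≤ bound)
a_1 = 1: 4/1  (≤ bound)
a_2 = 6: 27/7  (≤ bound)
a_3 = 1: 31/8  (> 7, stop)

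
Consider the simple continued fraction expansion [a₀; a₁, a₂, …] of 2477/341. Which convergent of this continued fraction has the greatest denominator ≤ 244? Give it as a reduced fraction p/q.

List convergents until the denominator exceeds the bound:
a_0 = 7: 7/1  (≤ bound)
a_1 = 3: 22/3  (≤ bound)
a_2 = 1: 29/4  (≤ bound)
a_3 = 3: 109/15  (≤ bound)
a_4 = 1: 138/19  (≤ bound)
a_5 = 2: 385/53  (≤ bound)
a_6 = 1: 523/72  (≤ bound)
a_7 = 4: 2477/341  (> 244, stop)

523/72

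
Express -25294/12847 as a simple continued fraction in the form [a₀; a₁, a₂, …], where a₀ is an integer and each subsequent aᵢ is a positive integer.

⌊-25294/12847⌋ = -2, remainder 400
⌊12847/400⌋ = 32, remainder 47
⌊400/47⌋ = 8, remainder 24
⌊47/24⌋ = 1, remainder 23
⌊24/23⌋ = 1, remainder 1
⌊23/1⌋ = 23, remainder 0

[-2; 32, 8, 1, 1, 23]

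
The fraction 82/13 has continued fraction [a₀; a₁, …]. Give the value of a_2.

Run the Euclidean algorithm, recording each quotient:
⌊82/13⌋ = 6, remainder 4
⌊13/4⌋ = 3, remainder 1
⌊4/1⌋ = 4, remainder 0

4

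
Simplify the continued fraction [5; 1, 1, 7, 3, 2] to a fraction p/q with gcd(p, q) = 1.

603/109

Collapse the nested fraction from the inside out:
Start with 2.
3 + 1/(2/1) = 3 + 1/2 = 7/2
7 + 1/(7/2) = 7 + 2/7 = 51/7
1 + 1/(51/7) = 1 + 7/51 = 58/51
1 + 1/(58/51) = 1 + 51/58 = 109/58
5 + 1/(109/58) = 5 + 58/109 = 603/109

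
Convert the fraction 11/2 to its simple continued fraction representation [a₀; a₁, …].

[5; 2]

Apply division with remainder until the remainder is 0:
11 ÷ 2 → quotient 5, remainder 1
2 ÷ 1 → quotient 2, remainder 0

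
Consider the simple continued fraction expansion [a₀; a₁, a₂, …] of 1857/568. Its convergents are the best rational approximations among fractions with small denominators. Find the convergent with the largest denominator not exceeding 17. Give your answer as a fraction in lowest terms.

36/11

a_0 = 3: 3/1  (≤ bound)
a_1 = 3: 10/3  (≤ bound)
a_2 = 1: 13/4  (≤ bound)
a_3 = 2: 36/11  (≤ bound)
a_4 = 2: 85/26  (> 17, stop)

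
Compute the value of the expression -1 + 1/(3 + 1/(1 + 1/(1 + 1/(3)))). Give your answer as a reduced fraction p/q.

Use the convergent recurrence hₖ = aₖ·hₖ₋₁ + hₖ₋₂ (and likewise for the denominators kₖ):
a_0 = -1: -1/1
a_1 = 3: -2/3
a_2 = 1: -3/4
a_3 = 1: -5/7
a_4 = 3: -18/25

-18/25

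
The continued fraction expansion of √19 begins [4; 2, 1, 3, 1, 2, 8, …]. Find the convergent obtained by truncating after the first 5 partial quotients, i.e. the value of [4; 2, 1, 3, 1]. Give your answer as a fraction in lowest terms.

Starting at the tail and folding back:
Start with 1.
3 + 1/(1/1) = 3 + 1/1 = 4/1
1 + 1/(4/1) = 1 + 1/4 = 5/4
2 + 1/(5/4) = 2 + 4/5 = 14/5
4 + 1/(14/5) = 4 + 5/14 = 61/14

61/14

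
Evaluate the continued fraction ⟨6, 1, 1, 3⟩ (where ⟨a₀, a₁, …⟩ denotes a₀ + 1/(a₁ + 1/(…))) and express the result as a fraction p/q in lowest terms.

Start with 3.
1 + 1/(3/1) = 1 + 1/3 = 4/3
1 + 1/(4/3) = 1 + 3/4 = 7/4
6 + 1/(7/4) = 6 + 4/7 = 46/7

46/7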